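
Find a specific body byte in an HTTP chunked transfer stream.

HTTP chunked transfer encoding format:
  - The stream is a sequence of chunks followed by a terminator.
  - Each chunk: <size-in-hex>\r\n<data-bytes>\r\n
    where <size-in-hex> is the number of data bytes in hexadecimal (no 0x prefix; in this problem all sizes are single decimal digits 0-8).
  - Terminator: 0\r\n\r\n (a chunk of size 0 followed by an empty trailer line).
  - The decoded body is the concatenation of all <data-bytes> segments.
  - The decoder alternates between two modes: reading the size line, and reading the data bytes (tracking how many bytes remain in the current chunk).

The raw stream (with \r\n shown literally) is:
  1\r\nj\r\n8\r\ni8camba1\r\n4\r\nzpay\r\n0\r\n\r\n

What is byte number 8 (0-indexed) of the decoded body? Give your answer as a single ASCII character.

Answer: 1

Derivation:
Chunk 1: stream[0..1]='1' size=0x1=1, data at stream[3..4]='j' -> body[0..1], body so far='j'
Chunk 2: stream[6..7]='8' size=0x8=8, data at stream[9..17]='i8camba1' -> body[1..9], body so far='ji8camba1'
Chunk 3: stream[19..20]='4' size=0x4=4, data at stream[22..26]='zpay' -> body[9..13], body so far='ji8camba1zpay'
Chunk 4: stream[28..29]='0' size=0 (terminator). Final body='ji8camba1zpay' (13 bytes)
Body byte 8 = '1'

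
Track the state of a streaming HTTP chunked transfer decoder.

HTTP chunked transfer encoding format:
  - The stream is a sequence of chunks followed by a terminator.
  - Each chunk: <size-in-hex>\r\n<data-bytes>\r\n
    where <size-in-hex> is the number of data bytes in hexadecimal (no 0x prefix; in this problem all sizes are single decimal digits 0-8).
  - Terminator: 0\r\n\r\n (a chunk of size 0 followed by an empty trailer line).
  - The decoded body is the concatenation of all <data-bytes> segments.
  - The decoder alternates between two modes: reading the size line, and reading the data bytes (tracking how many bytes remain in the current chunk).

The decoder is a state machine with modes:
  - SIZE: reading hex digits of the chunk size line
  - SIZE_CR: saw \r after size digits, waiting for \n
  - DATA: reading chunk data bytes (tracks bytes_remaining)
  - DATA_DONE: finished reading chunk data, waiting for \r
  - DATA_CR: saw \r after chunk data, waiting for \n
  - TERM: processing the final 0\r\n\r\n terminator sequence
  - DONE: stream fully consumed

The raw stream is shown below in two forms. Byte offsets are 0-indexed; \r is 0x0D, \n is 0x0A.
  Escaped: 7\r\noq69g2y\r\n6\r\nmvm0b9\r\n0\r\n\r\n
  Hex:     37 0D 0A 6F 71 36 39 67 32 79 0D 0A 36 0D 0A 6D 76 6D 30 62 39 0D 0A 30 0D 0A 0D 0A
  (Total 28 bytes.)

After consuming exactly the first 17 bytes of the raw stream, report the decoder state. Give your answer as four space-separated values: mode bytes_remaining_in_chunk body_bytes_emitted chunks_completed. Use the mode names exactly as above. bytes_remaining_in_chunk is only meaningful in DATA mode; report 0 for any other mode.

Answer: DATA 4 9 1

Derivation:
Byte 0 = '7': mode=SIZE remaining=0 emitted=0 chunks_done=0
Byte 1 = 0x0D: mode=SIZE_CR remaining=0 emitted=0 chunks_done=0
Byte 2 = 0x0A: mode=DATA remaining=7 emitted=0 chunks_done=0
Byte 3 = 'o': mode=DATA remaining=6 emitted=1 chunks_done=0
Byte 4 = 'q': mode=DATA remaining=5 emitted=2 chunks_done=0
Byte 5 = '6': mode=DATA remaining=4 emitted=3 chunks_done=0
Byte 6 = '9': mode=DATA remaining=3 emitted=4 chunks_done=0
Byte 7 = 'g': mode=DATA remaining=2 emitted=5 chunks_done=0
Byte 8 = '2': mode=DATA remaining=1 emitted=6 chunks_done=0
Byte 9 = 'y': mode=DATA_DONE remaining=0 emitted=7 chunks_done=0
Byte 10 = 0x0D: mode=DATA_CR remaining=0 emitted=7 chunks_done=0
Byte 11 = 0x0A: mode=SIZE remaining=0 emitted=7 chunks_done=1
Byte 12 = '6': mode=SIZE remaining=0 emitted=7 chunks_done=1
Byte 13 = 0x0D: mode=SIZE_CR remaining=0 emitted=7 chunks_done=1
Byte 14 = 0x0A: mode=DATA remaining=6 emitted=7 chunks_done=1
Byte 15 = 'm': mode=DATA remaining=5 emitted=8 chunks_done=1
Byte 16 = 'v': mode=DATA remaining=4 emitted=9 chunks_done=1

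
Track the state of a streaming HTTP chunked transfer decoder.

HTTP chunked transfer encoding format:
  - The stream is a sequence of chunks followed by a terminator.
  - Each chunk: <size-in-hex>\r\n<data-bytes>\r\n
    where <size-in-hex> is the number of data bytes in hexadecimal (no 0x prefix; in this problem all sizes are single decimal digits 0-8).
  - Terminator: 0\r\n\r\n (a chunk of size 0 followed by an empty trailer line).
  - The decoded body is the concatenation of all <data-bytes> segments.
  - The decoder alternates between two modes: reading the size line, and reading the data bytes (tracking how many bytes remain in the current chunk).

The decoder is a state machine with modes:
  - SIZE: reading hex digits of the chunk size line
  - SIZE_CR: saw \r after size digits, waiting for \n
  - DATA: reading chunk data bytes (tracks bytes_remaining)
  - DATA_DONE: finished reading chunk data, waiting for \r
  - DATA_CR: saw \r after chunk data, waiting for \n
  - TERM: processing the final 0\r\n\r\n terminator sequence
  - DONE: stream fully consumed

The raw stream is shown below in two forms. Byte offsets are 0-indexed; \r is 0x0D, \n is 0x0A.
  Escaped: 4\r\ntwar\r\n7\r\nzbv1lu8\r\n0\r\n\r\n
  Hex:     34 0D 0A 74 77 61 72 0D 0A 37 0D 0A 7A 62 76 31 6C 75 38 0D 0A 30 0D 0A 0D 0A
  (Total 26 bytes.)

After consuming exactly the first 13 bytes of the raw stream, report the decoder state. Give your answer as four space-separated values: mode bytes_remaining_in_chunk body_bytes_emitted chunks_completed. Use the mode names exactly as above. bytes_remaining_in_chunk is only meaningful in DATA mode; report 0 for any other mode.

Answer: DATA 6 5 1

Derivation:
Byte 0 = '4': mode=SIZE remaining=0 emitted=0 chunks_done=0
Byte 1 = 0x0D: mode=SIZE_CR remaining=0 emitted=0 chunks_done=0
Byte 2 = 0x0A: mode=DATA remaining=4 emitted=0 chunks_done=0
Byte 3 = 't': mode=DATA remaining=3 emitted=1 chunks_done=0
Byte 4 = 'w': mode=DATA remaining=2 emitted=2 chunks_done=0
Byte 5 = 'a': mode=DATA remaining=1 emitted=3 chunks_done=0
Byte 6 = 'r': mode=DATA_DONE remaining=0 emitted=4 chunks_done=0
Byte 7 = 0x0D: mode=DATA_CR remaining=0 emitted=4 chunks_done=0
Byte 8 = 0x0A: mode=SIZE remaining=0 emitted=4 chunks_done=1
Byte 9 = '7': mode=SIZE remaining=0 emitted=4 chunks_done=1
Byte 10 = 0x0D: mode=SIZE_CR remaining=0 emitted=4 chunks_done=1
Byte 11 = 0x0A: mode=DATA remaining=7 emitted=4 chunks_done=1
Byte 12 = 'z': mode=DATA remaining=6 emitted=5 chunks_done=1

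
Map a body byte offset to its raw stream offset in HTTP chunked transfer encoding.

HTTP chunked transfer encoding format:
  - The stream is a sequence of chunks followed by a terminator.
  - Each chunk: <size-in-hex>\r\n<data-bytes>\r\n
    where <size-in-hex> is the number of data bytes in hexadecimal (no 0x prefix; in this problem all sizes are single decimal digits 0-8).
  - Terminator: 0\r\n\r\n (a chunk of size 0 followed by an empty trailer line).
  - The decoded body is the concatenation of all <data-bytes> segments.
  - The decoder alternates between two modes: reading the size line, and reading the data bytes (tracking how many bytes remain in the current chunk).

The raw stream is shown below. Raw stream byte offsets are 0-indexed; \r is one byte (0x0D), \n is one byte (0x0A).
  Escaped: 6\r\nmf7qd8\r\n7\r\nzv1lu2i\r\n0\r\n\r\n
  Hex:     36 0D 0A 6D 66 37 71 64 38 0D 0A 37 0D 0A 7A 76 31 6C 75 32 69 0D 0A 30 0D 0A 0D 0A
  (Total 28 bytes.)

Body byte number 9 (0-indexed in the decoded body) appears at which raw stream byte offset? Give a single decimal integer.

Answer: 17

Derivation:
Chunk 1: stream[0..1]='6' size=0x6=6, data at stream[3..9]='mf7qd8' -> body[0..6], body so far='mf7qd8'
Chunk 2: stream[11..12]='7' size=0x7=7, data at stream[14..21]='zv1lu2i' -> body[6..13], body so far='mf7qd8zv1lu2i'
Chunk 3: stream[23..24]='0' size=0 (terminator). Final body='mf7qd8zv1lu2i' (13 bytes)
Body byte 9 at stream offset 17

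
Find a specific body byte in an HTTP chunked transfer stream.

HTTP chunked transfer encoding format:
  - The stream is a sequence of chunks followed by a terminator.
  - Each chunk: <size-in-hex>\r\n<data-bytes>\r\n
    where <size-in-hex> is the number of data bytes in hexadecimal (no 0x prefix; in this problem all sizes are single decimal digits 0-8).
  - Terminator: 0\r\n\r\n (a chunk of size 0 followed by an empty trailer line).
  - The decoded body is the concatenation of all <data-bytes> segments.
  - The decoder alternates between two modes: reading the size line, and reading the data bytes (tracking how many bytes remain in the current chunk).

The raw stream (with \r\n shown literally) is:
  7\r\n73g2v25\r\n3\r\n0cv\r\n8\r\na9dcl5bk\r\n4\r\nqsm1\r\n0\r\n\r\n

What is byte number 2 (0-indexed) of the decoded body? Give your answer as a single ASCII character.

Answer: g

Derivation:
Chunk 1: stream[0..1]='7' size=0x7=7, data at stream[3..10]='73g2v25' -> body[0..7], body so far='73g2v25'
Chunk 2: stream[12..13]='3' size=0x3=3, data at stream[15..18]='0cv' -> body[7..10], body so far='73g2v250cv'
Chunk 3: stream[20..21]='8' size=0x8=8, data at stream[23..31]='a9dcl5bk' -> body[10..18], body so far='73g2v250cva9dcl5bk'
Chunk 4: stream[33..34]='4' size=0x4=4, data at stream[36..40]='qsm1' -> body[18..22], body so far='73g2v250cva9dcl5bkqsm1'
Chunk 5: stream[42..43]='0' size=0 (terminator). Final body='73g2v250cva9dcl5bkqsm1' (22 bytes)
Body byte 2 = 'g'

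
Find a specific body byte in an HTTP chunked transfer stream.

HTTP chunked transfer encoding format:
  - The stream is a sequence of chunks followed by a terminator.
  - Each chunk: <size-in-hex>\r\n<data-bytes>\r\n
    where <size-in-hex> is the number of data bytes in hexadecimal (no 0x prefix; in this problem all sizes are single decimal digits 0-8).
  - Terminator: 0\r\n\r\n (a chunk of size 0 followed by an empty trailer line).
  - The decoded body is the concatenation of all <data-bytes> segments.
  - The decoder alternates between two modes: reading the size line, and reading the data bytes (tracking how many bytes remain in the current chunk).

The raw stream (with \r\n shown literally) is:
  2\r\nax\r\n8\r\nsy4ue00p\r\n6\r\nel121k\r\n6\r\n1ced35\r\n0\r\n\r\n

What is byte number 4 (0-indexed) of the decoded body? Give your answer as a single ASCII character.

Answer: 4

Derivation:
Chunk 1: stream[0..1]='2' size=0x2=2, data at stream[3..5]='ax' -> body[0..2], body so far='ax'
Chunk 2: stream[7..8]='8' size=0x8=8, data at stream[10..18]='sy4ue00p' -> body[2..10], body so far='axsy4ue00p'
Chunk 3: stream[20..21]='6' size=0x6=6, data at stream[23..29]='el121k' -> body[10..16], body so far='axsy4ue00pel121k'
Chunk 4: stream[31..32]='6' size=0x6=6, data at stream[34..40]='1ced35' -> body[16..22], body so far='axsy4ue00pel121k1ced35'
Chunk 5: stream[42..43]='0' size=0 (terminator). Final body='axsy4ue00pel121k1ced35' (22 bytes)
Body byte 4 = '4'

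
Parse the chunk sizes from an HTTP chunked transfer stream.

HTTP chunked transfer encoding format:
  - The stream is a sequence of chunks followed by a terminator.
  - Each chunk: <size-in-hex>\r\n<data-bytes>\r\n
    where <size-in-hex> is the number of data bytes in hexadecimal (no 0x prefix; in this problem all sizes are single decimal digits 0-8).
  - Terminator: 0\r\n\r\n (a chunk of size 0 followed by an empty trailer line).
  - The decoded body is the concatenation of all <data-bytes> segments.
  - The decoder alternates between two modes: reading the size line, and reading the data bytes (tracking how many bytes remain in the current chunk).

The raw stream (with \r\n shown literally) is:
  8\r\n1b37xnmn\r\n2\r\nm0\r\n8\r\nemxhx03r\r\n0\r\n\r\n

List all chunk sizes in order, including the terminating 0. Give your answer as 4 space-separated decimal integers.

Answer: 8 2 8 0

Derivation:
Chunk 1: stream[0..1]='8' size=0x8=8, data at stream[3..11]='1b37xnmn' -> body[0..8], body so far='1b37xnmn'
Chunk 2: stream[13..14]='2' size=0x2=2, data at stream[16..18]='m0' -> body[8..10], body so far='1b37xnmnm0'
Chunk 3: stream[20..21]='8' size=0x8=8, data at stream[23..31]='emxhx03r' -> body[10..18], body so far='1b37xnmnm0emxhx03r'
Chunk 4: stream[33..34]='0' size=0 (terminator). Final body='1b37xnmnm0emxhx03r' (18 bytes)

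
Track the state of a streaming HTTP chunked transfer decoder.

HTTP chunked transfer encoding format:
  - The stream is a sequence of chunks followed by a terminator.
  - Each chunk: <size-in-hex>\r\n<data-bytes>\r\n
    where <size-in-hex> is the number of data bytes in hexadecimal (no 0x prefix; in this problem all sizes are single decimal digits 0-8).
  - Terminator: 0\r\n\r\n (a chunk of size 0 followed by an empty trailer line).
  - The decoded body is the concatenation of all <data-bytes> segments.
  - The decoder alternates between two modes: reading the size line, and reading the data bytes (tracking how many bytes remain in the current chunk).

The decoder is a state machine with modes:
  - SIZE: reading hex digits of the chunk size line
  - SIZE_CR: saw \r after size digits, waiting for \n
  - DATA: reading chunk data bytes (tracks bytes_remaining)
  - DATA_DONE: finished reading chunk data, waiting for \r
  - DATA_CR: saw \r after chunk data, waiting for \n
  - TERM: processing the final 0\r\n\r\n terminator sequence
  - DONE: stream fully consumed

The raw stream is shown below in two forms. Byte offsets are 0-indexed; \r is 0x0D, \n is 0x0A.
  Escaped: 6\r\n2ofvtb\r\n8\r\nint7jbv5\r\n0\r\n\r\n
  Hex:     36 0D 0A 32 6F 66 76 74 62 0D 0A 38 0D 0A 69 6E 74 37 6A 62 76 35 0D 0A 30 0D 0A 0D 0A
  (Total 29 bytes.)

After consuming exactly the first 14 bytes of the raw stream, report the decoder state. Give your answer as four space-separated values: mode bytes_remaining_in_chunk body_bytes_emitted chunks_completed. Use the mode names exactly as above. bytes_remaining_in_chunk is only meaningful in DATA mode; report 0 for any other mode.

Answer: DATA 8 6 1

Derivation:
Byte 0 = '6': mode=SIZE remaining=0 emitted=0 chunks_done=0
Byte 1 = 0x0D: mode=SIZE_CR remaining=0 emitted=0 chunks_done=0
Byte 2 = 0x0A: mode=DATA remaining=6 emitted=0 chunks_done=0
Byte 3 = '2': mode=DATA remaining=5 emitted=1 chunks_done=0
Byte 4 = 'o': mode=DATA remaining=4 emitted=2 chunks_done=0
Byte 5 = 'f': mode=DATA remaining=3 emitted=3 chunks_done=0
Byte 6 = 'v': mode=DATA remaining=2 emitted=4 chunks_done=0
Byte 7 = 't': mode=DATA remaining=1 emitted=5 chunks_done=0
Byte 8 = 'b': mode=DATA_DONE remaining=0 emitted=6 chunks_done=0
Byte 9 = 0x0D: mode=DATA_CR remaining=0 emitted=6 chunks_done=0
Byte 10 = 0x0A: mode=SIZE remaining=0 emitted=6 chunks_done=1
Byte 11 = '8': mode=SIZE remaining=0 emitted=6 chunks_done=1
Byte 12 = 0x0D: mode=SIZE_CR remaining=0 emitted=6 chunks_done=1
Byte 13 = 0x0A: mode=DATA remaining=8 emitted=6 chunks_done=1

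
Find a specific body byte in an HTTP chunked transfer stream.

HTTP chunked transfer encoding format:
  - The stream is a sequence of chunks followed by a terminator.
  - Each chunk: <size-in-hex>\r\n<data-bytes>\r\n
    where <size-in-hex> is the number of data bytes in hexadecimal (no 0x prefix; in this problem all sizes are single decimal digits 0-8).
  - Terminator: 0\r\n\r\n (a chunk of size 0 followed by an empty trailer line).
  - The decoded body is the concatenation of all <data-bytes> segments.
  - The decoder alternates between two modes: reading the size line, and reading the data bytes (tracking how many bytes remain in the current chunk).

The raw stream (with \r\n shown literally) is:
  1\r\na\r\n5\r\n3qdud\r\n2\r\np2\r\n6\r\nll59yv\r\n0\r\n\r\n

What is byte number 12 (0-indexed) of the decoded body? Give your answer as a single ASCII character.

Chunk 1: stream[0..1]='1' size=0x1=1, data at stream[3..4]='a' -> body[0..1], body so far='a'
Chunk 2: stream[6..7]='5' size=0x5=5, data at stream[9..14]='3qdud' -> body[1..6], body so far='a3qdud'
Chunk 3: stream[16..17]='2' size=0x2=2, data at stream[19..21]='p2' -> body[6..8], body so far='a3qdudp2'
Chunk 4: stream[23..24]='6' size=0x6=6, data at stream[26..32]='ll59yv' -> body[8..14], body so far='a3qdudp2ll59yv'
Chunk 5: stream[34..35]='0' size=0 (terminator). Final body='a3qdudp2ll59yv' (14 bytes)
Body byte 12 = 'y'

Answer: y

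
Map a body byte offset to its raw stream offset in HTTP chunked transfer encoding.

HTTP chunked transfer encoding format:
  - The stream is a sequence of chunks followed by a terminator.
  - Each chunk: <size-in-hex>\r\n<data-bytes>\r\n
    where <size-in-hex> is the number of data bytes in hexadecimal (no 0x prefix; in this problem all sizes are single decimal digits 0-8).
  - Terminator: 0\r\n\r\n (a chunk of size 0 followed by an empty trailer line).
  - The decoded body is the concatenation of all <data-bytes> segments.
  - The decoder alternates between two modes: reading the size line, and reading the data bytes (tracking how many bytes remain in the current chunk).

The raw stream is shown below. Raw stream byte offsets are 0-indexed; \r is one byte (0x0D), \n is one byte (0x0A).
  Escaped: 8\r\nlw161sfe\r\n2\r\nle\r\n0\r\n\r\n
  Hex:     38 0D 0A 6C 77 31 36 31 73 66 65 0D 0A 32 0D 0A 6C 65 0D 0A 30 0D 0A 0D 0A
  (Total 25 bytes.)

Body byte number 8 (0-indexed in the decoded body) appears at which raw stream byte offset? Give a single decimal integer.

Answer: 16

Derivation:
Chunk 1: stream[0..1]='8' size=0x8=8, data at stream[3..11]='lw161sfe' -> body[0..8], body so far='lw161sfe'
Chunk 2: stream[13..14]='2' size=0x2=2, data at stream[16..18]='le' -> body[8..10], body so far='lw161sfele'
Chunk 3: stream[20..21]='0' size=0 (terminator). Final body='lw161sfele' (10 bytes)
Body byte 8 at stream offset 16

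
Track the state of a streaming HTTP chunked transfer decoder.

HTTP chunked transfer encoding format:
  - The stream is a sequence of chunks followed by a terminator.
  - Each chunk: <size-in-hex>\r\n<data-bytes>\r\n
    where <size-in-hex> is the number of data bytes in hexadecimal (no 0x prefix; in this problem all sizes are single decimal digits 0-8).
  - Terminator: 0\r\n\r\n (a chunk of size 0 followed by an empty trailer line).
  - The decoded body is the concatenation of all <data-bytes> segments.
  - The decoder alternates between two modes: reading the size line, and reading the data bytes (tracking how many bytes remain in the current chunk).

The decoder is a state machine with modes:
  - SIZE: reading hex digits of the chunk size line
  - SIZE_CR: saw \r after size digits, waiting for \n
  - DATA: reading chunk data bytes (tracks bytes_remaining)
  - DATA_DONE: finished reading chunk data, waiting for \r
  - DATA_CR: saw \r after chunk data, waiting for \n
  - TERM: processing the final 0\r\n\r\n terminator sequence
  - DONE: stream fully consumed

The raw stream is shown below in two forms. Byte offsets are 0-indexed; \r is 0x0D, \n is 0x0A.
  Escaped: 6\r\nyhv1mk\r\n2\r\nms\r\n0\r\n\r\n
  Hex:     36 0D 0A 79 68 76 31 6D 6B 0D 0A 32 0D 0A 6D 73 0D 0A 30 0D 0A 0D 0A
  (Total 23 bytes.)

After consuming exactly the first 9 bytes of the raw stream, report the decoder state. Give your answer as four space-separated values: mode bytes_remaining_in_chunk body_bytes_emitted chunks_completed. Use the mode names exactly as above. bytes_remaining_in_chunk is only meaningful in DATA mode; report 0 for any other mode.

Answer: DATA_DONE 0 6 0

Derivation:
Byte 0 = '6': mode=SIZE remaining=0 emitted=0 chunks_done=0
Byte 1 = 0x0D: mode=SIZE_CR remaining=0 emitted=0 chunks_done=0
Byte 2 = 0x0A: mode=DATA remaining=6 emitted=0 chunks_done=0
Byte 3 = 'y': mode=DATA remaining=5 emitted=1 chunks_done=0
Byte 4 = 'h': mode=DATA remaining=4 emitted=2 chunks_done=0
Byte 5 = 'v': mode=DATA remaining=3 emitted=3 chunks_done=0
Byte 6 = '1': mode=DATA remaining=2 emitted=4 chunks_done=0
Byte 7 = 'm': mode=DATA remaining=1 emitted=5 chunks_done=0
Byte 8 = 'k': mode=DATA_DONE remaining=0 emitted=6 chunks_done=0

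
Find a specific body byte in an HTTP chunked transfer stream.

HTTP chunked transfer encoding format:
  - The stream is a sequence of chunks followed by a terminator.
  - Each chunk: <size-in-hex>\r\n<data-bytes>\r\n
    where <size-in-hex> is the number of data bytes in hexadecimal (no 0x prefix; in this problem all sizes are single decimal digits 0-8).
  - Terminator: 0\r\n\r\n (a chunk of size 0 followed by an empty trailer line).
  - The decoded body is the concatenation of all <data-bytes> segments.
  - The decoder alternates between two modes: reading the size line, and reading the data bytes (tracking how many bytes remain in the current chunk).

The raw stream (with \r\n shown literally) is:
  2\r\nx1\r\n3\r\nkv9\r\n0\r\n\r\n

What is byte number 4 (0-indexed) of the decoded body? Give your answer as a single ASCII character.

Answer: 9

Derivation:
Chunk 1: stream[0..1]='2' size=0x2=2, data at stream[3..5]='x1' -> body[0..2], body so far='x1'
Chunk 2: stream[7..8]='3' size=0x3=3, data at stream[10..13]='kv9' -> body[2..5], body so far='x1kv9'
Chunk 3: stream[15..16]='0' size=0 (terminator). Final body='x1kv9' (5 bytes)
Body byte 4 = '9'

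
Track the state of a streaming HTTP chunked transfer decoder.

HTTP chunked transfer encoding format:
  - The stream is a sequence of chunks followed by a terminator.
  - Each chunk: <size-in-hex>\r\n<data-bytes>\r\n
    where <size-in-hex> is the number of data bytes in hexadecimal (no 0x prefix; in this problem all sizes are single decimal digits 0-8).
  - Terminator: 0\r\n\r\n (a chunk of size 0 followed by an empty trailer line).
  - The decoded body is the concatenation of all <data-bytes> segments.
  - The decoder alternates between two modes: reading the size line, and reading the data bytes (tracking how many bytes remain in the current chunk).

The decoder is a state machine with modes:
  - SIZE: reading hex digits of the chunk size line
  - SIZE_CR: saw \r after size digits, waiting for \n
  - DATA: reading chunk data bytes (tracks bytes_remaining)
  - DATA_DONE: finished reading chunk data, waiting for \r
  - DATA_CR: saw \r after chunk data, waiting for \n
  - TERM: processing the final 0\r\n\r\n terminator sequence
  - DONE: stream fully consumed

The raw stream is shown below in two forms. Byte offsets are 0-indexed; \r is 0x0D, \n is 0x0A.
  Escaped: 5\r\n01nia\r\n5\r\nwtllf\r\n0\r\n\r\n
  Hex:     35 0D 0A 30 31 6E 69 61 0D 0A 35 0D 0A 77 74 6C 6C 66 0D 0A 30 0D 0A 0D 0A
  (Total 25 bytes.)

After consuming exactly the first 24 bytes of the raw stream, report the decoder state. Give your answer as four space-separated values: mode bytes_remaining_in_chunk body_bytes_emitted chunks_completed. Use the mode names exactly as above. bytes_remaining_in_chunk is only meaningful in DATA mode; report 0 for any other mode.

Byte 0 = '5': mode=SIZE remaining=0 emitted=0 chunks_done=0
Byte 1 = 0x0D: mode=SIZE_CR remaining=0 emitted=0 chunks_done=0
Byte 2 = 0x0A: mode=DATA remaining=5 emitted=0 chunks_done=0
Byte 3 = '0': mode=DATA remaining=4 emitted=1 chunks_done=0
Byte 4 = '1': mode=DATA remaining=3 emitted=2 chunks_done=0
Byte 5 = 'n': mode=DATA remaining=2 emitted=3 chunks_done=0
Byte 6 = 'i': mode=DATA remaining=1 emitted=4 chunks_done=0
Byte 7 = 'a': mode=DATA_DONE remaining=0 emitted=5 chunks_done=0
Byte 8 = 0x0D: mode=DATA_CR remaining=0 emitted=5 chunks_done=0
Byte 9 = 0x0A: mode=SIZE remaining=0 emitted=5 chunks_done=1
Byte 10 = '5': mode=SIZE remaining=0 emitted=5 chunks_done=1
Byte 11 = 0x0D: mode=SIZE_CR remaining=0 emitted=5 chunks_done=1
Byte 12 = 0x0A: mode=DATA remaining=5 emitted=5 chunks_done=1
Byte 13 = 'w': mode=DATA remaining=4 emitted=6 chunks_done=1
Byte 14 = 't': mode=DATA remaining=3 emitted=7 chunks_done=1
Byte 15 = 'l': mode=DATA remaining=2 emitted=8 chunks_done=1
Byte 16 = 'l': mode=DATA remaining=1 emitted=9 chunks_done=1
Byte 17 = 'f': mode=DATA_DONE remaining=0 emitted=10 chunks_done=1
Byte 18 = 0x0D: mode=DATA_CR remaining=0 emitted=10 chunks_done=1
Byte 19 = 0x0A: mode=SIZE remaining=0 emitted=10 chunks_done=2
Byte 20 = '0': mode=SIZE remaining=0 emitted=10 chunks_done=2
Byte 21 = 0x0D: mode=SIZE_CR remaining=0 emitted=10 chunks_done=2
Byte 22 = 0x0A: mode=TERM remaining=0 emitted=10 chunks_done=2
Byte 23 = 0x0D: mode=TERM remaining=0 emitted=10 chunks_done=2

Answer: TERM 0 10 2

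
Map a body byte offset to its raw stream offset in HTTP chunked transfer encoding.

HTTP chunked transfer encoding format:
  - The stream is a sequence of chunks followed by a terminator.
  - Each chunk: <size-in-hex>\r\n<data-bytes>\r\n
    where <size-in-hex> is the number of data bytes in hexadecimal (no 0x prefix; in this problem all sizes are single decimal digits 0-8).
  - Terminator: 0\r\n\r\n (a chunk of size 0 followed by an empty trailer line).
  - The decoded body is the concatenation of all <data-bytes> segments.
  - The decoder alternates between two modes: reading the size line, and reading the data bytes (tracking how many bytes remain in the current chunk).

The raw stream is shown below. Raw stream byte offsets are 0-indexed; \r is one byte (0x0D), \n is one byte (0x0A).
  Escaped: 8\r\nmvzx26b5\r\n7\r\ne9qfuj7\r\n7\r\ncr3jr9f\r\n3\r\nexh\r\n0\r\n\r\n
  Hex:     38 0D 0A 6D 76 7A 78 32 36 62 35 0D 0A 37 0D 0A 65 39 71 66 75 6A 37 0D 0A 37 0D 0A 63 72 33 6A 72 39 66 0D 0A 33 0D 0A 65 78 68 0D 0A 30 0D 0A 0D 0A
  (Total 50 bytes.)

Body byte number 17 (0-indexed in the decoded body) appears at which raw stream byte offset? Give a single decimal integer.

Answer: 30

Derivation:
Chunk 1: stream[0..1]='8' size=0x8=8, data at stream[3..11]='mvzx26b5' -> body[0..8], body so far='mvzx26b5'
Chunk 2: stream[13..14]='7' size=0x7=7, data at stream[16..23]='e9qfuj7' -> body[8..15], body so far='mvzx26b5e9qfuj7'
Chunk 3: stream[25..26]='7' size=0x7=7, data at stream[28..35]='cr3jr9f' -> body[15..22], body so far='mvzx26b5e9qfuj7cr3jr9f'
Chunk 4: stream[37..38]='3' size=0x3=3, data at stream[40..43]='exh' -> body[22..25], body so far='mvzx26b5e9qfuj7cr3jr9fexh'
Chunk 5: stream[45..46]='0' size=0 (terminator). Final body='mvzx26b5e9qfuj7cr3jr9fexh' (25 bytes)
Body byte 17 at stream offset 30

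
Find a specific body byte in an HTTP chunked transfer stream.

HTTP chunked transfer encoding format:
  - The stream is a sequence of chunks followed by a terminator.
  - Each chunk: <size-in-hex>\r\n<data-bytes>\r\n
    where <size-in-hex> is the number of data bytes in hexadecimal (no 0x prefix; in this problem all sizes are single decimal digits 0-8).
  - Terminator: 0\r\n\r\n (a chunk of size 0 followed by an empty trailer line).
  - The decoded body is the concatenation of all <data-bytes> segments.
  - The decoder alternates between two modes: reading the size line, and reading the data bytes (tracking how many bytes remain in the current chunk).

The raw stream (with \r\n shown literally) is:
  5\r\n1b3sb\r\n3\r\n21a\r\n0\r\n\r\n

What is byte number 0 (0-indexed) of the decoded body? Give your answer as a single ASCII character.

Answer: 1

Derivation:
Chunk 1: stream[0..1]='5' size=0x5=5, data at stream[3..8]='1b3sb' -> body[0..5], body so far='1b3sb'
Chunk 2: stream[10..11]='3' size=0x3=3, data at stream[13..16]='21a' -> body[5..8], body so far='1b3sb21a'
Chunk 3: stream[18..19]='0' size=0 (terminator). Final body='1b3sb21a' (8 bytes)
Body byte 0 = '1'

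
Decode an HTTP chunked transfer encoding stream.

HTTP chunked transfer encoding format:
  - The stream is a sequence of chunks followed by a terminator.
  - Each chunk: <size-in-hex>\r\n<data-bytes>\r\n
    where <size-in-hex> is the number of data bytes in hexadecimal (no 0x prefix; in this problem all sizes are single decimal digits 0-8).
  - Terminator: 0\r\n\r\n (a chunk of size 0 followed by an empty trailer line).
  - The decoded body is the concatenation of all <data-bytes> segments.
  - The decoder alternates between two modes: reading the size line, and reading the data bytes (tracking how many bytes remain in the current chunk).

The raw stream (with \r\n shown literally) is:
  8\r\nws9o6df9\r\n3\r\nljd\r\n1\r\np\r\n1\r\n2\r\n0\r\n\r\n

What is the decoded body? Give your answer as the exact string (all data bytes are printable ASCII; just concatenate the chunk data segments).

Chunk 1: stream[0..1]='8' size=0x8=8, data at stream[3..11]='ws9o6df9' -> body[0..8], body so far='ws9o6df9'
Chunk 2: stream[13..14]='3' size=0x3=3, data at stream[16..19]='ljd' -> body[8..11], body so far='ws9o6df9ljd'
Chunk 3: stream[21..22]='1' size=0x1=1, data at stream[24..25]='p' -> body[11..12], body so far='ws9o6df9ljdp'
Chunk 4: stream[27..28]='1' size=0x1=1, data at stream[30..31]='2' -> body[12..13], body so far='ws9o6df9ljdp2'
Chunk 5: stream[33..34]='0' size=0 (terminator). Final body='ws9o6df9ljdp2' (13 bytes)

Answer: ws9o6df9ljdp2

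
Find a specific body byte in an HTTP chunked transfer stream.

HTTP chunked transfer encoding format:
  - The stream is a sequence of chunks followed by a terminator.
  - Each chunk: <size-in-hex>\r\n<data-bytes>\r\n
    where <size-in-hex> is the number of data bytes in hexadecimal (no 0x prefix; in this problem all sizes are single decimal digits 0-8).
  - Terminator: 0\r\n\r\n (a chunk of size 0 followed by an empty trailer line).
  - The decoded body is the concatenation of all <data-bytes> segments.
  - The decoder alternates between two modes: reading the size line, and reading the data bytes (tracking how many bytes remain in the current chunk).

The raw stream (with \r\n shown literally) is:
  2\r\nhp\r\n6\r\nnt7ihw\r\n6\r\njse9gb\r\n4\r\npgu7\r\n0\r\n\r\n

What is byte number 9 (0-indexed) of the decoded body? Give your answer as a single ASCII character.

Answer: s

Derivation:
Chunk 1: stream[0..1]='2' size=0x2=2, data at stream[3..5]='hp' -> body[0..2], body so far='hp'
Chunk 2: stream[7..8]='6' size=0x6=6, data at stream[10..16]='nt7ihw' -> body[2..8], body so far='hpnt7ihw'
Chunk 3: stream[18..19]='6' size=0x6=6, data at stream[21..27]='jse9gb' -> body[8..14], body so far='hpnt7ihwjse9gb'
Chunk 4: stream[29..30]='4' size=0x4=4, data at stream[32..36]='pgu7' -> body[14..18], body so far='hpnt7ihwjse9gbpgu7'
Chunk 5: stream[38..39]='0' size=0 (terminator). Final body='hpnt7ihwjse9gbpgu7' (18 bytes)
Body byte 9 = 's'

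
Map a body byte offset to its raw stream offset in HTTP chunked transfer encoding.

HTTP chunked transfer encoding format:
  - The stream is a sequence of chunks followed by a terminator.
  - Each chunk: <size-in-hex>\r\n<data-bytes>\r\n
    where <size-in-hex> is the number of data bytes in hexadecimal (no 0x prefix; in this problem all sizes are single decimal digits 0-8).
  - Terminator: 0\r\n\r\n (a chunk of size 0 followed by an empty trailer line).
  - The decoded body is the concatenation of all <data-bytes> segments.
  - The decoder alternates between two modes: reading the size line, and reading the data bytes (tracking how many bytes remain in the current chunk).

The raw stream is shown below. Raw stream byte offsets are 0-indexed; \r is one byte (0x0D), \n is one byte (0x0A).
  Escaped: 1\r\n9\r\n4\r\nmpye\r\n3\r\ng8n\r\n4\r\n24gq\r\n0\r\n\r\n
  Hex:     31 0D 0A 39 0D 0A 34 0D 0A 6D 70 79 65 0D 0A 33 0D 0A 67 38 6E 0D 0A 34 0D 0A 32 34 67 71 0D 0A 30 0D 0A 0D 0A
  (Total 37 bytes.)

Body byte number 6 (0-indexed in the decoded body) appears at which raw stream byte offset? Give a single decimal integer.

Answer: 19

Derivation:
Chunk 1: stream[0..1]='1' size=0x1=1, data at stream[3..4]='9' -> body[0..1], body so far='9'
Chunk 2: stream[6..7]='4' size=0x4=4, data at stream[9..13]='mpye' -> body[1..5], body so far='9mpye'
Chunk 3: stream[15..16]='3' size=0x3=3, data at stream[18..21]='g8n' -> body[5..8], body so far='9mpyeg8n'
Chunk 4: stream[23..24]='4' size=0x4=4, data at stream[26..30]='24gq' -> body[8..12], body so far='9mpyeg8n24gq'
Chunk 5: stream[32..33]='0' size=0 (terminator). Final body='9mpyeg8n24gq' (12 bytes)
Body byte 6 at stream offset 19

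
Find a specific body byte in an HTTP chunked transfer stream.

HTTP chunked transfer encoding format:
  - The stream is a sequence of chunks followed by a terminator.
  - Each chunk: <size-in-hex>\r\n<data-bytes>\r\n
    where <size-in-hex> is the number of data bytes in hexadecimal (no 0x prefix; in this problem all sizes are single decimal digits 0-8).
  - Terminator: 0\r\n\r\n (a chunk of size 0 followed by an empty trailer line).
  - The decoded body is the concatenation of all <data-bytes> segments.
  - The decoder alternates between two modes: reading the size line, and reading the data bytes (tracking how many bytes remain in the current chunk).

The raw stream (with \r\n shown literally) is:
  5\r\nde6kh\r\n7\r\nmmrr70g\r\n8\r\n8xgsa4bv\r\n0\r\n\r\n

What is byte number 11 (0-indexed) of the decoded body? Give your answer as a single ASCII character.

Answer: g

Derivation:
Chunk 1: stream[0..1]='5' size=0x5=5, data at stream[3..8]='de6kh' -> body[0..5], body so far='de6kh'
Chunk 2: stream[10..11]='7' size=0x7=7, data at stream[13..20]='mmrr70g' -> body[5..12], body so far='de6khmmrr70g'
Chunk 3: stream[22..23]='8' size=0x8=8, data at stream[25..33]='8xgsa4bv' -> body[12..20], body so far='de6khmmrr70g8xgsa4bv'
Chunk 4: stream[35..36]='0' size=0 (terminator). Final body='de6khmmrr70g8xgsa4bv' (20 bytes)
Body byte 11 = 'g'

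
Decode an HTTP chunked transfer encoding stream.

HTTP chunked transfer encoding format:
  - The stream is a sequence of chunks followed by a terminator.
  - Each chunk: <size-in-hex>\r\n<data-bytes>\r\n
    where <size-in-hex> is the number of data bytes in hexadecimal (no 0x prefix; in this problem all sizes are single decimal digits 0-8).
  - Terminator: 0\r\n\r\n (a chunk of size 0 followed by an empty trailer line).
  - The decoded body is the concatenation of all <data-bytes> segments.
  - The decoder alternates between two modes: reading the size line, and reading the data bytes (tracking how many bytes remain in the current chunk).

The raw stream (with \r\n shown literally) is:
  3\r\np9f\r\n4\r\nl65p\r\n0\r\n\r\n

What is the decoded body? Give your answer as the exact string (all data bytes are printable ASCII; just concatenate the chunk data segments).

Chunk 1: stream[0..1]='3' size=0x3=3, data at stream[3..6]='p9f' -> body[0..3], body so far='p9f'
Chunk 2: stream[8..9]='4' size=0x4=4, data at stream[11..15]='l65p' -> body[3..7], body so far='p9fl65p'
Chunk 3: stream[17..18]='0' size=0 (terminator). Final body='p9fl65p' (7 bytes)

Answer: p9fl65p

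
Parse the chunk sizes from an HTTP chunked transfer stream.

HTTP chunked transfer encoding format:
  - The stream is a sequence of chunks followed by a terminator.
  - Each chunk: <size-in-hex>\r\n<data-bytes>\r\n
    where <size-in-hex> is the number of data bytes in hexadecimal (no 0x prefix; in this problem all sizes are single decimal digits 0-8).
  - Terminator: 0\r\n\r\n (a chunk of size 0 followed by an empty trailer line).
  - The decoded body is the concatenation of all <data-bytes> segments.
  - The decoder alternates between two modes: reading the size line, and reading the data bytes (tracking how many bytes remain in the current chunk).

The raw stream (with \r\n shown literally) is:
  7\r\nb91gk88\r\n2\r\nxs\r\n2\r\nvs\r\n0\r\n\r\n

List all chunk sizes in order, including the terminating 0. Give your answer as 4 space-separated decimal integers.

Chunk 1: stream[0..1]='7' size=0x7=7, data at stream[3..10]='b91gk88' -> body[0..7], body so far='b91gk88'
Chunk 2: stream[12..13]='2' size=0x2=2, data at stream[15..17]='xs' -> body[7..9], body so far='b91gk88xs'
Chunk 3: stream[19..20]='2' size=0x2=2, data at stream[22..24]='vs' -> body[9..11], body so far='b91gk88xsvs'
Chunk 4: stream[26..27]='0' size=0 (terminator). Final body='b91gk88xsvs' (11 bytes)

Answer: 7 2 2 0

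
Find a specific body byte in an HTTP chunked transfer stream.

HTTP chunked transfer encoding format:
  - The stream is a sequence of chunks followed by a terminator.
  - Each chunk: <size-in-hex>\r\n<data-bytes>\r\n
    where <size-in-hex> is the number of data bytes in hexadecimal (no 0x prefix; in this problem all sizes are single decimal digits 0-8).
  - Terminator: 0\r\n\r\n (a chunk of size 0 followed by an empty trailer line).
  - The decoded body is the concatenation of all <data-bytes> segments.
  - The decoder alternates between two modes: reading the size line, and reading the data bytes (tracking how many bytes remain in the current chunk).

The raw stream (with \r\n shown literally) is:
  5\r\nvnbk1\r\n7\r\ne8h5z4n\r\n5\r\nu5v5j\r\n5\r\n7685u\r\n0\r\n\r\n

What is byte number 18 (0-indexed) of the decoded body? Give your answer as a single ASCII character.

Chunk 1: stream[0..1]='5' size=0x5=5, data at stream[3..8]='vnbk1' -> body[0..5], body so far='vnbk1'
Chunk 2: stream[10..11]='7' size=0x7=7, data at stream[13..20]='e8h5z4n' -> body[5..12], body so far='vnbk1e8h5z4n'
Chunk 3: stream[22..23]='5' size=0x5=5, data at stream[25..30]='u5v5j' -> body[12..17], body so far='vnbk1e8h5z4nu5v5j'
Chunk 4: stream[32..33]='5' size=0x5=5, data at stream[35..40]='7685u' -> body[17..22], body so far='vnbk1e8h5z4nu5v5j7685u'
Chunk 5: stream[42..43]='0' size=0 (terminator). Final body='vnbk1e8h5z4nu5v5j7685u' (22 bytes)
Body byte 18 = '6'

Answer: 6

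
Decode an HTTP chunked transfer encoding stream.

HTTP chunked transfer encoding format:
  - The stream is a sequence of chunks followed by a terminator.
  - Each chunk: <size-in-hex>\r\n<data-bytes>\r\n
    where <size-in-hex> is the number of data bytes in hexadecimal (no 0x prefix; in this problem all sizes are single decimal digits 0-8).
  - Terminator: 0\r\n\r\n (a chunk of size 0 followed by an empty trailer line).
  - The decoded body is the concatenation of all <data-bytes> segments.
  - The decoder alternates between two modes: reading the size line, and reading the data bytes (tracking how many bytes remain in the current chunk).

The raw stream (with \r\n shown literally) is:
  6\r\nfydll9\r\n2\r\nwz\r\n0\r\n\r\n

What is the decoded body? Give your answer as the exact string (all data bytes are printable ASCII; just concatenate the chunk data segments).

Chunk 1: stream[0..1]='6' size=0x6=6, data at stream[3..9]='fydll9' -> body[0..6], body so far='fydll9'
Chunk 2: stream[11..12]='2' size=0x2=2, data at stream[14..16]='wz' -> body[6..8], body so far='fydll9wz'
Chunk 3: stream[18..19]='0' size=0 (terminator). Final body='fydll9wz' (8 bytes)

Answer: fydll9wz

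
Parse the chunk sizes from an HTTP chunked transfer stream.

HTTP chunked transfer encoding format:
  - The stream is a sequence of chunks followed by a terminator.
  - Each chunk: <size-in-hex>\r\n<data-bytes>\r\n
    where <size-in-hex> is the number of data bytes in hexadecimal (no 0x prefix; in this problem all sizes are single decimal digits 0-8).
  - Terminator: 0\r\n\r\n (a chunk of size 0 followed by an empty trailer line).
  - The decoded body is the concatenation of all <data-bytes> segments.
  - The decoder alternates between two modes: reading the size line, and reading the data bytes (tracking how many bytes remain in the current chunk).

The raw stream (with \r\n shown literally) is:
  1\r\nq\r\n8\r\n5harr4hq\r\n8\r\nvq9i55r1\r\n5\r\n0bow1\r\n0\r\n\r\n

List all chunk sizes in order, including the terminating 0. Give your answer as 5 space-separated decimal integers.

Answer: 1 8 8 5 0

Derivation:
Chunk 1: stream[0..1]='1' size=0x1=1, data at stream[3..4]='q' -> body[0..1], body so far='q'
Chunk 2: stream[6..7]='8' size=0x8=8, data at stream[9..17]='5harr4hq' -> body[1..9], body so far='q5harr4hq'
Chunk 3: stream[19..20]='8' size=0x8=8, data at stream[22..30]='vq9i55r1' -> body[9..17], body so far='q5harr4hqvq9i55r1'
Chunk 4: stream[32..33]='5' size=0x5=5, data at stream[35..40]='0bow1' -> body[17..22], body so far='q5harr4hqvq9i55r10bow1'
Chunk 5: stream[42..43]='0' size=0 (terminator). Final body='q5harr4hqvq9i55r10bow1' (22 bytes)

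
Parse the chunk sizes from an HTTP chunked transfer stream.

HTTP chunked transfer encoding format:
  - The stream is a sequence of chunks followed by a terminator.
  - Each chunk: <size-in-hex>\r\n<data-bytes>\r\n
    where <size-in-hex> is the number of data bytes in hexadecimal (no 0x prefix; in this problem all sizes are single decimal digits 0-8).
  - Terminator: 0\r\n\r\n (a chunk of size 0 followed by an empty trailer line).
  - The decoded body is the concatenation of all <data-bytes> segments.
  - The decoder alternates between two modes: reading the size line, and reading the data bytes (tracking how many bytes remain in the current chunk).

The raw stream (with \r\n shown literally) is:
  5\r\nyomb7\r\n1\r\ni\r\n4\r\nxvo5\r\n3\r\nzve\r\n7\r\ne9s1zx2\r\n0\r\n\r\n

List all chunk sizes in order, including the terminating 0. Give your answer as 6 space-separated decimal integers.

Answer: 5 1 4 3 7 0

Derivation:
Chunk 1: stream[0..1]='5' size=0x5=5, data at stream[3..8]='yomb7' -> body[0..5], body so far='yomb7'
Chunk 2: stream[10..11]='1' size=0x1=1, data at stream[13..14]='i' -> body[5..6], body so far='yomb7i'
Chunk 3: stream[16..17]='4' size=0x4=4, data at stream[19..23]='xvo5' -> body[6..10], body so far='yomb7ixvo5'
Chunk 4: stream[25..26]='3' size=0x3=3, data at stream[28..31]='zve' -> body[10..13], body so far='yomb7ixvo5zve'
Chunk 5: stream[33..34]='7' size=0x7=7, data at stream[36..43]='e9s1zx2' -> body[13..20], body so far='yomb7ixvo5zvee9s1zx2'
Chunk 6: stream[45..46]='0' size=0 (terminator). Final body='yomb7ixvo5zvee9s1zx2' (20 bytes)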